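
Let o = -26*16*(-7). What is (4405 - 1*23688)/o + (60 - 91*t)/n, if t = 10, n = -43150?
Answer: -16591725/2513056 ≈ -6.6022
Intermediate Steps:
o = 2912 (o = -416*(-7) = 2912)
(4405 - 1*23688)/o + (60 - 91*t)/n = (4405 - 1*23688)/2912 + (60 - 91*10)/(-43150) = (4405 - 23688)*(1/2912) + (60 - 910)*(-1/43150) = -19283*1/2912 - 850*(-1/43150) = -19283/2912 + 17/863 = -16591725/2513056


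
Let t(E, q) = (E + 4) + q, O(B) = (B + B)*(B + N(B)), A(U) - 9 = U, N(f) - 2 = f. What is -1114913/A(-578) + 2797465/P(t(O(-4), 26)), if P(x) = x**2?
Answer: 8374888277/3461796 ≈ 2419.2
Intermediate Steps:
N(f) = 2 + f
A(U) = 9 + U
O(B) = 2*B*(2 + 2*B) (O(B) = (B + B)*(B + (2 + B)) = (2*B)*(2 + 2*B) = 2*B*(2 + 2*B))
t(E, q) = 4 + E + q (t(E, q) = (4 + E) + q = 4 + E + q)
-1114913/A(-578) + 2797465/P(t(O(-4), 26)) = -1114913/(9 - 578) + 2797465/((4 + 4*(-4)*(1 - 4) + 26)**2) = -1114913/(-569) + 2797465/((4 + 4*(-4)*(-3) + 26)**2) = -1114913*(-1/569) + 2797465/((4 + 48 + 26)**2) = 1114913/569 + 2797465/(78**2) = 1114913/569 + 2797465/6084 = 8374888277/3461796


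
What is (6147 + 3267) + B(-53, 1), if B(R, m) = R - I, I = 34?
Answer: 9327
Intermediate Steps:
B(R, m) = -34 + R (B(R, m) = R - 1*34 = R - 34 = -34 + R)
(6147 + 3267) + B(-53, 1) = (6147 + 3267) + (-34 - 53) = 9414 - 87 = 9327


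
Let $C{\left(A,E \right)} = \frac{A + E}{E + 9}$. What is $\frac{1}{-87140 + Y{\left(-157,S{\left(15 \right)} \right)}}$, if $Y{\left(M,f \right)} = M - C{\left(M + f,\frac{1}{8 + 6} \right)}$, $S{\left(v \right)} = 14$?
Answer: $- \frac{127}{11084718} \approx -1.1457 \cdot 10^{-5}$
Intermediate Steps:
$C{\left(A,E \right)} = \frac{A + E}{9 + E}$
$Y{\left(M,f \right)} = - \frac{1}{127} - \frac{14 f}{127} + \frac{113 M}{127}$ ($Y{\left(M,f \right)} = M - \frac{\left(M + f\right) + \frac{1}{8 + 6}}{9 + \frac{1}{8 + 6}} = M - \frac{\left(M + f\right) + \frac{1}{14}}{9 + \frac{1}{14}} = M - \frac{\frac{1}{14} + M + f}{\frac{127}{14}} = M - \frac{14 \left(\frac{1}{14} + M + f\right)}{127} = M - \left(\frac{1}{127} + \frac{14 M}{127} + \frac{14 f}{127}\right) = - \frac{1}{127} - \frac{14 f}{127} + \frac{113 M}{127}$)
$\frac{1}{-87140 + Y{\left(-157,S{\left(15 \right)} \right)}} = \frac{1}{-87140 - \frac{17938}{127}} = \frac{1}{- \frac{11084718}{127}} = - \frac{127}{11084718}$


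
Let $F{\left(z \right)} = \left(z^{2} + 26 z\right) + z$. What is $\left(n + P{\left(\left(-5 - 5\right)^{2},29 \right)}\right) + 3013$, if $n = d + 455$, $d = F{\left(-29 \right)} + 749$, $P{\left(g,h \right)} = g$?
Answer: $4375$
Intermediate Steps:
$F{\left(z \right)} = z^{2} + 27 z$
$d = 807$ ($d = - 29 \left(27 - 29\right) + 749 = \left(-29\right) \left(-2\right) + 749 = 58 + 749 = 807$)
$n = 1262$ ($n = 807 + 455 = 1262$)
$\left(n + P{\left(\left(-5 - 5\right)^{2},29 \right)}\right) + 3013 = \left(1262 + \left(-5 - 5\right)^{2}\right) + 3013 = \left(1262 + \left(-10\right)^{2}\right) + 3013 = \left(1262 + 100\right) + 3013 = 1362 + 3013 = 4375$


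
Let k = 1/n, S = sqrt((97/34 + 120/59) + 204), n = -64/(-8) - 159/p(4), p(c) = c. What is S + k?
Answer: -4/127 + sqrt(840568162)/2006 ≈ 14.421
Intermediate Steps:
n = -127/4 (n = -64/(-8) - 159/4 = -64*(-1/8) - 159*1/4 = 8 - 159/4 = -127/4 ≈ -31.750)
S = sqrt(840568162)/2006 (S = sqrt((97*(1/34) + 120*(1/59)) + 204) = sqrt((97/34 + 120/59) + 204) = sqrt(9803/2006 + 204) = sqrt(419027/2006) = sqrt(840568162)/2006 ≈ 14.453)
k = -4/127 (k = 1/(-127/4) = -4/127 ≈ -0.031496)
S + k = sqrt(840568162)/2006 - 4/127 = -4/127 + sqrt(840568162)/2006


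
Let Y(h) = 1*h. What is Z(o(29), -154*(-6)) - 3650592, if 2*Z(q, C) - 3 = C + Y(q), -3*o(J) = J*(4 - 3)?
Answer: -10950400/3 ≈ -3.6501e+6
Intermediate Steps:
Y(h) = h
o(J) = -J/3 (o(J) = -J*(4 - 3)/3 = -J/3)
Z(q, C) = 3/2 + C/2 + q/2 (Z(q, C) = 3/2 + (C + q)/2 = 3/2 + (C/2 + q/2) = 3/2 + C/2 + q/2)
Z(o(29), -154*(-6)) - 3650592 = (3/2 + (-154*(-6))/2 + (-⅓*29)/2) - 3650592 = (3/2 + (½)*924 + (½)*(-29/3)) - 3650592 = (3/2 + 462 - 29/6) - 3650592 = 1376/3 - 3650592 = -10950400/3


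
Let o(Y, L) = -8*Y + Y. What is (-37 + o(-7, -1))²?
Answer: 144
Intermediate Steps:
o(Y, L) = -7*Y
(-37 + o(-7, -1))² = (-37 - 7*(-7))² = (-37 + 49)² = 12² = 144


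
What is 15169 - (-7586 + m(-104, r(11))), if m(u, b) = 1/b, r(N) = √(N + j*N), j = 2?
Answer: 22755 - √33/33 ≈ 22755.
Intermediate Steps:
r(N) = √3*√N (r(N) = √(N + 2*N) = √(3*N) = √3*√N)
15169 - (-7586 + m(-104, r(11))) = 15169 - (-7586 + 1/(√3*√11)) = 15169 - (-7586 + 1/(√33)) = 15169 - (-7586 + √33/33) = 15169 + (7586 - √33/33) = 22755 - √33/33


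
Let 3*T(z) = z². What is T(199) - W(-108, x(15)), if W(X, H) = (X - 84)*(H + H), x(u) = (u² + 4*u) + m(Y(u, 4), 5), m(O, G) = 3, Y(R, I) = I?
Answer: 371377/3 ≈ 1.2379e+5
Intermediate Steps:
T(z) = z²/3
x(u) = 3 + u² + 4*u (x(u) = (u² + 4*u) + 3 = 3 + u² + 4*u)
W(X, H) = 2*H*(-84 + X) (W(X, H) = (-84 + X)*(2*H) = 2*H*(-84 + X))
T(199) - W(-108, x(15)) = (⅓)*199² - 2*(3 + 15² + 4*15)*(-84 - 108) = (⅓)*39601 - 2*(3 + 225 + 60)*(-192) = 39601/3 - 2*288*(-192) = 39601/3 - 1*(-110592) = 39601/3 + 110592 = 371377/3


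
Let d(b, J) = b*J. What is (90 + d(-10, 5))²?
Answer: 1600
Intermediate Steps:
d(b, J) = J*b
(90 + d(-10, 5))² = (90 + 5*(-10))² = (90 - 50)² = 40² = 1600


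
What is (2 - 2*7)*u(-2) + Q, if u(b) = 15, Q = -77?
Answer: -257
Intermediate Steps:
(2 - 2*7)*u(-2) + Q = (2 - 2*7)*15 - 77 = (2 - 14)*15 - 77 = -12*15 - 77 = -180 - 77 = -257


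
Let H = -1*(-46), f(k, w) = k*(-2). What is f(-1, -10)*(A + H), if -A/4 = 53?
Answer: -332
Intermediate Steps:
f(k, w) = -2*k
A = -212 (A = -4*53 = -212)
H = 46
f(-1, -10)*(A + H) = (-2*(-1))*(-212 + 46) = 2*(-166) = -332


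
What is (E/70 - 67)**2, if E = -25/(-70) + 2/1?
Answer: 4306903129/960400 ≈ 4484.5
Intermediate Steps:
E = 33/14 (E = -25*(-1/70) + 2*1 = 5/14 + 2 = 33/14 ≈ 2.3571)
(E/70 - 67)**2 = ((33/14)/70 - 67)**2 = ((33/14)*(1/70) - 67)**2 = (33/980 - 67)**2 = (-65627/980)**2 = 4306903129/960400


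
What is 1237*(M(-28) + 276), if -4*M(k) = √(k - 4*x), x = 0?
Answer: 341412 - 1237*I*√7/2 ≈ 3.4141e+5 - 1636.4*I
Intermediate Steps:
M(k) = -√k/4 (M(k) = -√(k - 4*0)/4 = -√(k + 0)/4 = -√k/4)
1237*(M(-28) + 276) = 1237*(-I*√7/2 + 276) = 1237*(276 - I*√7/2) = 341412 - 1237*I*√7/2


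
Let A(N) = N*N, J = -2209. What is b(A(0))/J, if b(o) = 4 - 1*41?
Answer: 37/2209 ≈ 0.016750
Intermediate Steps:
A(N) = N**2
b(o) = -37 (b(o) = 4 - 41 = -37)
b(A(0))/J = -37/(-2209) = -37*(-1/2209) = 37/2209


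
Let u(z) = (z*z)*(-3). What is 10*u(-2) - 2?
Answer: -122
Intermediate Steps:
u(z) = -3*z² (u(z) = z²*(-3) = -3*z²)
10*u(-2) - 2 = 10*(-3*(-2)²) - 2 = 10*(-3*4) - 2 = 10*(-12) - 2 = -120 - 2 = -122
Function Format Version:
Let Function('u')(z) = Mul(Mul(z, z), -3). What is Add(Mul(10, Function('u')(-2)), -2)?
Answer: -122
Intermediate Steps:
Function('u')(z) = Mul(-3, Pow(z, 2)) (Function('u')(z) = Mul(Pow(z, 2), -3) = Mul(-3, Pow(z, 2)))
Add(Mul(10, Function('u')(-2)), -2) = Add(Mul(10, Mul(-3, Pow(-2, 2))), -2) = Add(Mul(10, Mul(-3, 4)), -2) = Add(Mul(10, -12), -2) = Add(-120, -2) = -122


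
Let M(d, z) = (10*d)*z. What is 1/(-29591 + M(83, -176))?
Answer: -1/175671 ≈ -5.6925e-6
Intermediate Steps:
M(d, z) = 10*d*z
1/(-29591 + M(83, -176)) = 1/(-29591 + 10*83*(-176)) = 1/(-29591 - 146080) = 1/(-175671) = -1/175671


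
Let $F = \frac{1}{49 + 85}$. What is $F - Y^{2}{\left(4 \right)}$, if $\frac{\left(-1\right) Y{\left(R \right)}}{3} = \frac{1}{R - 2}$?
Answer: $- \frac{601}{268} \approx -2.2425$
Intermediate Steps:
$Y{\left(R \right)} = - \frac{3}{-2 + R}$ ($Y{\left(R \right)} = - \frac{3}{R - 2} = - \frac{3}{-2 + R}$)
$F = \frac{1}{134} \approx 0.0074627$
$F - Y^{2}{\left(4 \right)} = \frac{1}{134} - \left(- \frac{3}{-2 + 4}\right)^{2} = \frac{1}{134} - \left(- \frac{3}{2}\right)^{2} = \frac{1}{134} - \frac{9}{4} = - \frac{601}{268}$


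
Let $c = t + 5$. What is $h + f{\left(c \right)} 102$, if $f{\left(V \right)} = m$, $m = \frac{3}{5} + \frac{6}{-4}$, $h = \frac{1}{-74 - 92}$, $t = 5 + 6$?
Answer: $- \frac{76199}{830} \approx -91.806$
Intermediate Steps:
$t = 11$
$c = 16$ ($c = 11 + 5 = 16$)
$h = - \frac{1}{166}$ ($h = \frac{1}{-166} = - \frac{1}{166} \approx -0.0060241$)
$m = - \frac{9}{10}$ ($m = 3 \cdot \frac{1}{5} + 6 \left(- \frac{1}{4}\right) = \frac{3}{5} - \frac{3}{2} = - \frac{9}{10} \approx -0.9$)
$f{\left(V \right)} = - \frac{9}{10}$
$h + f{\left(c \right)} 102 = - \frac{1}{166} - \frac{459}{5} = - \frac{76199}{830}$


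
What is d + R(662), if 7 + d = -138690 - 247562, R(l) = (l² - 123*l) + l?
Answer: -28779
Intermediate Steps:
R(l) = l² - 122*l
d = -386259 (d = -7 + (-138690 - 247562) = -7 - 386252 = -386259)
d + R(662) = -386259 + 662*(-122 + 662) = -386259 + 662*540 = -386259 + 357480 = -28779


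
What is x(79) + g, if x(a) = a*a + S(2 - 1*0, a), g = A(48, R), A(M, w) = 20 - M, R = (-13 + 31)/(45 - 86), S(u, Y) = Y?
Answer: 6292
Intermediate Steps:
R = -18/41 (R = 18/(-41) = 18*(-1/41) = -18/41 ≈ -0.43902)
g = -28 (g = 20 - 1*48 = 20 - 48 = -28)
x(a) = a + a² (x(a) = a*a + a = a² + a = a + a²)
x(79) + g = 79*(1 + 79) - 28 = 79*80 - 28 = 6320 - 28 = 6292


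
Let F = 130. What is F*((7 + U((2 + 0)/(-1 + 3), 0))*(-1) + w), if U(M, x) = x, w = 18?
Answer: 1430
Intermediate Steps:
F*((7 + U((2 + 0)/(-1 + 3), 0))*(-1) + w) = 130*((7 + 0)*(-1) + 18) = 130*(7*(-1) + 18) = 130*(-7 + 18) = 130*11 = 1430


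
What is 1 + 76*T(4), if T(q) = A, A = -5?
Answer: -379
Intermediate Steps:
T(q) = -5
1 + 76*T(4) = 1 + 76*(-5) = 1 - 380 = -379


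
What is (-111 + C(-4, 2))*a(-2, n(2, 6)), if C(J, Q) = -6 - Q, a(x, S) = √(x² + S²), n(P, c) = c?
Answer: -238*√10 ≈ -752.62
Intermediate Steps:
a(x, S) = √(S² + x²)
(-111 + C(-4, 2))*a(-2, n(2, 6)) = (-111 + (-6 - 1*2))*√(6² + (-2)²) = (-111 + (-6 - 2))*√(36 + 4) = (-111 - 8)*√40 = -238*√10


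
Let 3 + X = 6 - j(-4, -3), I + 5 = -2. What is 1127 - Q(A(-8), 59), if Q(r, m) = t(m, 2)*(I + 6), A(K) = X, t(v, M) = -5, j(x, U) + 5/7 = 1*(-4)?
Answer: 1122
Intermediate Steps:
I = -7 (I = -5 - 2 = -7)
j(x, U) = -33/7 (j(x, U) = -5/7 + 1*(-4) = -5/7 - 4 = -33/7)
X = 54/7 (X = -3 + (6 - 1*(-33/7)) = -3 + (6 + 33/7) = -3 + 75/7 = 54/7 ≈ 7.7143)
A(K) = 54/7
Q(r, m) = 5 (Q(r, m) = -5*(-7 + 6) = -5*(-1) = 5)
1127 - Q(A(-8), 59) = 1127 - 1*5 = 1127 - 5 = 1122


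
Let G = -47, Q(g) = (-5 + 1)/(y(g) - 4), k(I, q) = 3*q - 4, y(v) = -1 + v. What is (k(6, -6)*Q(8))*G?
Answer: -4136/3 ≈ -1378.7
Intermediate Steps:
k(I, q) = -4 + 3*q
Q(g) = -4/(-5 + g) (Q(g) = (-5 + 1)/((-1 + g) - 4) = -4/(-5 + g))
(k(6, -6)*Q(8))*G = ((-4 + 3*(-6))*(-4/(-5 + 8)))*(-47) = ((-4 - 18)*(-4/3))*(-47) = -(-88)/3*(-47) = -22*(-4/3)*(-47) = (88/3)*(-47) = -4136/3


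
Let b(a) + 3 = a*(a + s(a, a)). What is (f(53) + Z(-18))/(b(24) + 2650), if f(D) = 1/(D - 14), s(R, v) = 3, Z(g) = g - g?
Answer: 1/128505 ≈ 7.7818e-6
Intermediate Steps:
Z(g) = 0
b(a) = -3 + a*(3 + a) (b(a) = -3 + a*(a + 3) = -3 + a*(3 + a))
f(D) = 1/(-14 + D)
(f(53) + Z(-18))/(b(24) + 2650) = (1/(-14 + 53) + 0)/((-3 + 24² + 3*24) + 2650) = (1/39 + 0)/((-3 + 576 + 72) + 2650) = (1/39 + 0)/(645 + 2650) = (1/39)/3295 = (1/39)*(1/3295) = 1/128505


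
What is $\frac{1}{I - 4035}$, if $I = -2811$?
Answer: $- \frac{1}{6846} \approx -0.00014607$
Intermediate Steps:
$\frac{1}{I - 4035} = \frac{1}{-2811 - 4035} = \frac{1}{-6846} = - \frac{1}{6846}$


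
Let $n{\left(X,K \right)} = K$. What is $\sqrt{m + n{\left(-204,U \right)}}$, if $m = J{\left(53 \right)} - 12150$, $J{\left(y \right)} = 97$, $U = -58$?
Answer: $i \sqrt{12111} \approx 110.05 i$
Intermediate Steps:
$m = -12053$ ($m = 97 - 12150 = -12053$)
$\sqrt{m + n{\left(-204,U \right)}} = \sqrt{-12053 - 58} = \sqrt{-12111} = i \sqrt{12111}$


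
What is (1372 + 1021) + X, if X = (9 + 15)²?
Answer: 2969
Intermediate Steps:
X = 576 (X = 24² = 576)
(1372 + 1021) + X = (1372 + 1021) + 576 = 2393 + 576 = 2969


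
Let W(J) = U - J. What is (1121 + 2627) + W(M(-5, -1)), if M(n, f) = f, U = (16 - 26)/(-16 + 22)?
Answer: 11242/3 ≈ 3747.3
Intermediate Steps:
U = -5/3 (U = -10/6 = -10*1/6 = -5/3 ≈ -1.6667)
W(J) = -5/3 - J
(1121 + 2627) + W(M(-5, -1)) = (1121 + 2627) + (-5/3 - 1*(-1)) = 3748 + (-5/3 + 1) = 3748 - 2/3 = 11242/3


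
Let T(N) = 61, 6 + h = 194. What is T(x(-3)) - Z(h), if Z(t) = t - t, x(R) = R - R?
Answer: 61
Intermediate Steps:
h = 188 (h = -6 + 194 = 188)
x(R) = 0
Z(t) = 0
T(x(-3)) - Z(h) = 61 - 1*0 = 61 + 0 = 61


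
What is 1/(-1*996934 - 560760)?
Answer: -1/1557694 ≈ -6.4197e-7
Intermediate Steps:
1/(-1*996934 - 560760) = 1/(-996934 - 560760) = 1/(-1557694) = -1/1557694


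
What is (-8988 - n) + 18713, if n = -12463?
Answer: 22188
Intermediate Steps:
(-8988 - n) + 18713 = (-8988 - 1*(-12463)) + 18713 = (-8988 + 12463) + 18713 = 3475 + 18713 = 22188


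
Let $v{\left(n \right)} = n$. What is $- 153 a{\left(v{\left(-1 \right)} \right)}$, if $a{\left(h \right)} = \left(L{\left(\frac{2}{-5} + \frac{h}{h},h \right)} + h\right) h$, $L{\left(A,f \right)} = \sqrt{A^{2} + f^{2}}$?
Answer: $-153 + \frac{153 \sqrt{34}}{5} \approx 25.427$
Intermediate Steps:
$a{\left(h \right)} = h \left(h + \sqrt{\frac{9}{25} + h^{2}}\right)$ ($a{\left(h \right)} = \left(\sqrt{\left(\frac{2}{-5} + \frac{h}{h}\right)^{2} + h^{2}} + h\right) h = \left(\sqrt{\left(2 \left(- \frac{1}{5}\right) + 1\right)^{2} + h^{2}} + h\right) h = \left(\sqrt{\left(- \frac{2}{5} + 1\right)^{2} + h^{2}} + h\right) h = \left(\sqrt{\left(\frac{3}{5}\right)^{2} + h^{2}} + h\right) h = \left(\sqrt{\frac{9}{25} + h^{2}} + h\right) h = \left(h + \sqrt{\frac{9}{25} + h^{2}}\right) h = h \left(h + \sqrt{\frac{9}{25} + h^{2}}\right)$)
$- 153 a{\left(v{\left(-1 \right)} \right)} = - 153 \cdot \frac{1}{5} \left(-1\right) \left(\sqrt{9 + 25 \left(-1\right)^{2}} + 5 \left(-1\right)\right) = - 153 \cdot \frac{1}{5} \left(-1\right) \left(\sqrt{9 + 25 \cdot 1} - 5\right) = - 153 \cdot \frac{1}{5} \left(-1\right) \left(\sqrt{9 + 25} - 5\right) = - 153 \cdot \frac{1}{5} \left(-1\right) \left(\sqrt{34} - 5\right) = - 153 \cdot \frac{1}{5} \left(-1\right) \left(-5 + \sqrt{34}\right) = - 153 \left(1 - \frac{\sqrt{34}}{5}\right) = -153 + \frac{153 \sqrt{34}}{5}$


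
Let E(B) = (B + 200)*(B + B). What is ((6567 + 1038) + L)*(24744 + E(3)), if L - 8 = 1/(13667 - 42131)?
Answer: 937645456937/4744 ≈ 1.9765e+8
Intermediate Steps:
E(B) = 2*B*(200 + B) (E(B) = (200 + B)*(2*B) = 2*B*(200 + B))
L = 227711/28464 (L = 8 + 1/(13667 - 42131) = 8 + 1/(-28464) = 8 - 1/28464 = 227711/28464 ≈ 8.0000)
((6567 + 1038) + L)*(24744 + E(3)) = ((6567 + 1038) + 227711/28464)*(24744 + 2*3*(200 + 3)) = (7605 + 227711/28464)*(24744 + 2*3*203) = 216696431*(24744 + 1218)/28464 = (216696431/28464)*25962 = 937645456937/4744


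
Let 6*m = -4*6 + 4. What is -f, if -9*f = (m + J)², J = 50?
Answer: 19600/81 ≈ 241.98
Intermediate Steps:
m = -10/3 (m = (-4*6 + 4)/6 = (-24 + 4)/6 = (⅙)*(-20) = -10/3 ≈ -3.3333)
f = -19600/81 (f = -(-10/3 + 50)²/9 = -(140/3)²/9 = -⅑*19600/9 = -19600/81 ≈ -241.98)
-f = -1*(-19600/81) = 19600/81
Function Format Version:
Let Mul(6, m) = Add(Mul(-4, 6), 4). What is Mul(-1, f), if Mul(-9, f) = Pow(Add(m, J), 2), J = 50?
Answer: Rational(19600, 81) ≈ 241.98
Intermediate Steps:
m = Rational(-10, 3) (m = Mul(Rational(1, 6), Add(Mul(-4, 6), 4)) = Mul(Rational(1, 6), Add(-24, 4)) = Mul(Rational(1, 6), -20) = Rational(-10, 3) ≈ -3.3333)
f = Rational(-19600, 81) (f = Mul(Rational(-1, 9), Pow(Add(Rational(-10, 3), 50), 2)) = Mul(Rational(-1, 9), Pow(Rational(140, 3), 2)) = Mul(Rational(-1, 9), Rational(19600, 9)) = Rational(-19600, 81) ≈ -241.98)
Mul(-1, f) = Mul(-1, Rational(-19600, 81)) = Rational(19600, 81)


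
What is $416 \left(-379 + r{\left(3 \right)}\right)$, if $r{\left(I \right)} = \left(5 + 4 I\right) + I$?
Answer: $-149344$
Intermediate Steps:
$r{\left(I \right)} = 5 + 5 I$
$416 \left(-379 + r{\left(3 \right)}\right) = 416 \left(-379 + \left(5 + 5 \cdot 3\right)\right) = 416 \left(-379 + \left(5 + 15\right)\right) = 416 \left(-379 + 20\right) = 416 \left(-359\right) = -149344$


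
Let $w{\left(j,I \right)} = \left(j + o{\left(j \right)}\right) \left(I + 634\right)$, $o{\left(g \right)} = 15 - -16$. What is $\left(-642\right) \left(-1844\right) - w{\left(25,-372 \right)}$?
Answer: $1169176$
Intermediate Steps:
$o{\left(g \right)} = 31$ ($o{\left(g \right)} = 15 + 16 = 31$)
$w{\left(j,I \right)} = \left(31 + j\right) \left(634 + I\right)$ ($w{\left(j,I \right)} = \left(j + 31\right) \left(I + 634\right) = \left(31 + j\right) \left(634 + I\right)$)
$\left(-642\right) \left(-1844\right) - w{\left(25,-372 \right)} = \left(-642\right) \left(-1844\right) - \left(19654 + 31 \left(-372\right) + 634 \cdot 25 - 9300\right) = 1183848 - \left(19654 - 11532 + 15850 - 9300\right) = 1183848 - 14672 = 1169176$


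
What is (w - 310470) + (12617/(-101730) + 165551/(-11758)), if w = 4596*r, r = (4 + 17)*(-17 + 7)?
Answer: -381462691849529/299035335 ≈ -1.2756e+6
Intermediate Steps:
r = -210 (r = 21*(-10) = -210)
w = -965160 (w = 4596*(-210) = -965160)
(w - 310470) + (12617/(-101730) + 165551/(-11758)) = (-965160 - 310470) + (12617/(-101730) + 165551/(-11758)) = -1275630 + (12617*(-1/101730) + 165551*(-1/11758)) = -1275630 + (-12617/101730 - 165551/11758) = -1275630 - 4247463479/299035335 = -381462691849529/299035335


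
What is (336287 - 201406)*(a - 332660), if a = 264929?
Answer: -9135625011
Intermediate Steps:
(336287 - 201406)*(a - 332660) = (336287 - 201406)*(264929 - 332660) = 134881*(-67731) = -9135625011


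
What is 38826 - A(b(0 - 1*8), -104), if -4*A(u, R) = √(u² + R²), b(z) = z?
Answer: 38826 + 2*√170 ≈ 38852.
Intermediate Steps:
A(u, R) = -√(R² + u²)/4 (A(u, R) = -√(u² + R²)/4 = -√(R² + u²)/4)
38826 - A(b(0 - 1*8), -104) = 38826 - (-1)*√((-104)² + (0 - 1*8)²)/4 = 38826 - (-1)*√(10816 + (0 - 8)²)/4 = 38826 - (-1)*√(10816 + (-8)²)/4 = 38826 - (-1)*√(10816 + 64)/4 = 38826 - (-1)*√10880/4 = 38826 - (-1)*8*√170/4 = 38826 - (-2)*√170 = 38826 + 2*√170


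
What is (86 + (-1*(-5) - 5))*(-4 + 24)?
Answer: 1720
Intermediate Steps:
(86 + (-1*(-5) - 5))*(-4 + 24) = (86 + (5 - 5))*20 = (86 + 0)*20 = 86*20 = 1720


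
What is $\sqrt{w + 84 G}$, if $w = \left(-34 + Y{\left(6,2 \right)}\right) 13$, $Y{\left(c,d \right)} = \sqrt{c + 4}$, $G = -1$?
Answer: $\sqrt{-526 + 13 \sqrt{10}} \approx 22.02 i$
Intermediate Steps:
$Y{\left(c,d \right)} = \sqrt{4 + c}$
$w = -442 + 13 \sqrt{10}$ ($w = \left(-34 + \sqrt{4 + 6}\right) 13 = \left(-34 + \sqrt{10}\right) 13 = -442 + 13 \sqrt{10} \approx -400.89$)
$\sqrt{w + 84 G} = \sqrt{\left(-442 + 13 \sqrt{10}\right) + 84 \left(-1\right)} = \sqrt{\left(-442 + 13 \sqrt{10}\right) - 84} = \sqrt{-526 + 13 \sqrt{10}}$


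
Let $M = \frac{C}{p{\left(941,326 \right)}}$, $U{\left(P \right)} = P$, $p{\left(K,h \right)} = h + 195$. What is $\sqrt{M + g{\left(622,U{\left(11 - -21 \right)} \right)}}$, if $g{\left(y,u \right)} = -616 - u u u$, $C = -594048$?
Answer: $\frac{6 i \sqrt{260313482}}{521} \approx 185.81 i$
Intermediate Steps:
$p{\left(K,h \right)} = 195 + h$
$g{\left(y,u \right)} = -616 - u^{3}$ ($g{\left(y,u \right)} = -616 - u^{2} u = -616 - u^{3}$)
$M = - \frac{594048}{521}$ ($M = - \frac{594048}{195 + 326} = - \frac{594048}{521} \approx -1140.2$)
$\sqrt{M + g{\left(622,U{\left(11 - -21 \right)} \right)}} = \sqrt{- \frac{594048}{521} - \left(616 + \left(11 - -21\right)^{3}\right)} = \sqrt{- \frac{594048}{521} - \left(616 + \left(11 + 21\right)^{3}\right)} = \sqrt{- \frac{594048}{521} - 33384} = \sqrt{- \frac{17987112}{521}} = \frac{6 i \sqrt{260313482}}{521}$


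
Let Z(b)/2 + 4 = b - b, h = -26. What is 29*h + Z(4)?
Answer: -762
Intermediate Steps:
Z(b) = -8 (Z(b) = -8 + 2*(b - b) = -8 + 2*0 = -8 + 0 = -8)
29*h + Z(4) = 29*(-26) - 8 = -754 - 8 = -762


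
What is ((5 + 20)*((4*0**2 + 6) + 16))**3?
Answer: 166375000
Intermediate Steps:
((5 + 20)*((4*0**2 + 6) + 16))**3 = (25*((4*0 + 6) + 16))**3 = (25*((0 + 6) + 16))**3 = (25*(6 + 16))**3 = (25*22)**3 = 550**3 = 166375000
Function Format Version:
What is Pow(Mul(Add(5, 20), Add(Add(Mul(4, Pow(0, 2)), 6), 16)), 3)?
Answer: 166375000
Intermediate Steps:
Pow(Mul(Add(5, 20), Add(Add(Mul(4, Pow(0, 2)), 6), 16)), 3) = Pow(Mul(25, Add(Add(Mul(4, 0), 6), 16)), 3) = Pow(Mul(25, Add(Add(0, 6), 16)), 3) = Pow(Mul(25, Add(6, 16)), 3) = Pow(Mul(25, 22), 3) = Pow(550, 3) = 166375000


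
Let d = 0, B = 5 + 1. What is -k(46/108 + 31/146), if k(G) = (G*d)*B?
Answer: 0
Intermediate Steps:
B = 6
k(G) = 0 (k(G) = (G*0)*6 = 0*6 = 0)
-k(46/108 + 31/146) = -1*0 = 0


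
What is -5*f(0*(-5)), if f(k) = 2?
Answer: -10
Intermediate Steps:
-5*f(0*(-5)) = -5*2 = -10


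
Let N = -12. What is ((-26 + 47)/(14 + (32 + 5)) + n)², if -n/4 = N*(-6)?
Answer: 23902321/289 ≈ 82707.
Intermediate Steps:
n = -288 (n = -(-48)*(-6) = -4*72 = -288)
((-26 + 47)/(14 + (32 + 5)) + n)² = ((-26 + 47)/(14 + (32 + 5)) - 288)² = (21/(14 + 37) - 288)² = (21/51 - 288)² = (21*(1/51) - 288)² = (7/17 - 288)² = (-4889/17)² = 23902321/289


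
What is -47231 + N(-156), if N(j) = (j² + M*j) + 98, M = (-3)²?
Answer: -24201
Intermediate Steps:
M = 9
N(j) = 98 + j² + 9*j (N(j) = (j² + 9*j) + 98 = 98 + j² + 9*j)
-47231 + N(-156) = -47231 + (98 + (-156)² + 9*(-156)) = -47231 + (98 + 24336 - 1404) = -47231 + 23030 = -24201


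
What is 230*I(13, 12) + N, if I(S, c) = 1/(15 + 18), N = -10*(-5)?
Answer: 1880/33 ≈ 56.970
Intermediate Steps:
N = 50
I(S, c) = 1/33
230*I(13, 12) + N = 230*(1/33) + 50 = 230/33 + 50 = 1880/33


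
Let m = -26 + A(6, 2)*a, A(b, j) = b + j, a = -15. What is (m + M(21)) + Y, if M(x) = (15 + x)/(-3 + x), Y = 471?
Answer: 327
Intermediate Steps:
M(x) = (15 + x)/(-3 + x)
m = -146 (m = -26 + (6 + 2)*(-15) = -26 + 8*(-15) = -26 - 120 = -146)
(m + M(21)) + Y = (-146 + (15 + 21)/(-3 + 21)) + 471 = (-146 + 36/18) + 471 = (-146 + (1/18)*36) + 471 = (-146 + 2) + 471 = -144 + 471 = 327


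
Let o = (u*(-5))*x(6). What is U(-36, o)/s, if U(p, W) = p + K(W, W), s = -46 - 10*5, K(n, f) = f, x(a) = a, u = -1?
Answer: 1/16 ≈ 0.062500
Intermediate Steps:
o = 30 (o = -1*(-5)*6 = 5*6 = 30)
s = -96 (s = -46 - 50 = -96)
U(p, W) = W + p (U(p, W) = p + W = W + p)
U(-36, o)/s = (30 - 36)/(-96) = -6*(-1/96) = 1/16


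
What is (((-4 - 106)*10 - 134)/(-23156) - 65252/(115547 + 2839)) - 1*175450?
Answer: -120242639621047/685336554 ≈ -1.7545e+5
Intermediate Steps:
(((-4 - 106)*10 - 134)/(-23156) - 65252/(115547 + 2839)) - 1*175450 = ((-110*10 - 134)*(-1/23156) - 65252/118386) - 175450 = ((-1100 - 134)*(-1/23156) - 65252*1/118386) - 175450 = (-1234*(-1/23156) - 32626/59193) - 175450 = (617/11578 - 32626/59193) - 175450 = -341221747/685336554 - 175450 = -120242639621047/685336554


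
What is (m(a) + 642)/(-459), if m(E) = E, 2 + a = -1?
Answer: -71/51 ≈ -1.3922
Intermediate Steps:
a = -3 (a = -2 - 1 = -3)
(m(a) + 642)/(-459) = (-3 + 642)/(-459) = 639*(-1/459) = -71/51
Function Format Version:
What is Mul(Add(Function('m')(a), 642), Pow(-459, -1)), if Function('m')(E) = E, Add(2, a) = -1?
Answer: Rational(-71, 51) ≈ -1.3922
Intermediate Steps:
a = -3 (a = Add(-2, -1) = -3)
Mul(Add(Function('m')(a), 642), Pow(-459, -1)) = Mul(Add(-3, 642), Pow(-459, -1)) = Mul(639, Rational(-1, 459)) = Rational(-71, 51)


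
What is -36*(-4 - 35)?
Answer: 1404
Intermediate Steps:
-36*(-4 - 35) = -36*(-39) = 1404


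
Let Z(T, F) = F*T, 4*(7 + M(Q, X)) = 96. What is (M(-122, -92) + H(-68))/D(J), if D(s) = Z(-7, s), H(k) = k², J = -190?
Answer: 663/190 ≈ 3.4895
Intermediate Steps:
M(Q, X) = 17 (M(Q, X) = -7 + (¼)*96 = -7 + 24 = 17)
D(s) = -7*s (D(s) = s*(-7) = -7*s)
(M(-122, -92) + H(-68))/D(J) = (17 + (-68)²)/((-7*(-190))) = (17 + 4624)/1330 = 4641*(1/1330) = 663/190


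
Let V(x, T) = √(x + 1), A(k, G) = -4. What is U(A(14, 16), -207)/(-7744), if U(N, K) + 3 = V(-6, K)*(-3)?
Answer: 3/7744 + 3*I*√5/7744 ≈ 0.0003874 + 0.00086625*I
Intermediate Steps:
V(x, T) = √(1 + x)
U(N, K) = -3 - 3*I*√5 (U(N, K) = -3 + √(1 - 6)*(-3) = -3 + √(-5)*(-3) = -3 + (I*√5)*(-3) = -3 - 3*I*√5)
U(A(14, 16), -207)/(-7744) = (-3 - 3*I*√5)/(-7744) = (-3 - 3*I*√5)*(-1/7744) = 3/7744 + 3*I*√5/7744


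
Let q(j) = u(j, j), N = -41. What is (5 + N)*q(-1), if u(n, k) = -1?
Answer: 36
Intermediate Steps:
q(j) = -1
(5 + N)*q(-1) = (5 - 41)*(-1) = -36*(-1) = 36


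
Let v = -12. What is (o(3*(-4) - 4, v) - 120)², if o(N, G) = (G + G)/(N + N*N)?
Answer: 1442401/100 ≈ 14424.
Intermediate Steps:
o(N, G) = 2*G/(N + N²) (o(N, G) = (2*G)/(N + N²) = 2*G/(N + N²))
(o(3*(-4) - 4, v) - 120)² = (2*(-12)/((3*(-4) - 4)*(1 + (3*(-4) - 4))) - 120)² = (2*(-12)/(-12 - 4*(1 + (-12 - 4))) - 120)² = (2*(-12)/(-16*(1 - 16)) - 120)² = (2*(-12)*(-1/16)/(-15) - 120)² = (2*(-12)*(-1/16)*(-1/15) - 120)² = (-⅒ - 120)² = (-1201/10)² = 1442401/100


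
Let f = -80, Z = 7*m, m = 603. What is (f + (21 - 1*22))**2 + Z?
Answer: 10782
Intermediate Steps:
Z = 4221 (Z = 7*603 = 4221)
(f + (21 - 1*22))**2 + Z = (-80 + (21 - 1*22))**2 + 4221 = (-80 + (21 - 22))**2 + 4221 = (-80 - 1)**2 + 4221 = (-81)**2 + 4221 = 6561 + 4221 = 10782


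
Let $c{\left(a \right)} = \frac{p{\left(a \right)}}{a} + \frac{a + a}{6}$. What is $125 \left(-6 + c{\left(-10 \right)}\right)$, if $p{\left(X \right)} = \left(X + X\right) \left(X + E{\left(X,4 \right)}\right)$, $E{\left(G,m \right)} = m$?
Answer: $- \frac{8000}{3} \approx -2666.7$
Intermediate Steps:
$p{\left(X \right)} = 2 X \left(4 + X\right)$ ($p{\left(X \right)} = \left(X + X\right) \left(X + 4\right) = 2 X \left(4 + X\right)$)
$c{\left(a \right)} = 8 + \frac{7 a}{3}$ ($c{\left(a \right)} = \frac{2 a \left(4 + a\right)}{a} + \frac{a + a}{6} = \left(8 + 2 a\right) + 2 a \frac{1}{6} = \left(8 + 2 a\right) + \frac{a}{3} = 8 + \frac{7 a}{3}$)
$125 \left(-6 + c{\left(-10 \right)}\right) = 125 \left(-6 + \left(8 + \frac{7}{3} \left(-10\right)\right)\right) = 125 \left(-6 + \left(8 - \frac{70}{3}\right)\right) = 125 \left(-6 - \frac{46}{3}\right) = 125 \left(- \frac{64}{3}\right) = - \frac{8000}{3}$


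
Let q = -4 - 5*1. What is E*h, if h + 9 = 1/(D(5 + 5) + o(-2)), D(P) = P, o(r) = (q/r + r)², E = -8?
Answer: 4648/65 ≈ 71.508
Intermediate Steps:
q = -9 (q = -4 - 5 = -9)
o(r) = (r - 9/r)² (o(r) = (-9/r + r)² = (r - 9/r)²)
h = -581/65 (h = -9 + 1/((5 + 5) + (-9 + (-2)²)²/(-2)²) = -9 + 1/(10 + (-9 + 4)²/4) = -9 + 1/(10 + (¼)*(-5)²) = -9 + 1/(10 + (¼)*25) = -9 + 1/(10 + 25/4) = -9 + 1/(65/4) = -9 + 4/65 = -581/65 ≈ -8.9385)
E*h = -8*(-581/65) = 4648/65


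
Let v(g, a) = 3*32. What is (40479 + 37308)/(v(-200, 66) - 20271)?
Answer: -25929/6725 ≈ -3.8556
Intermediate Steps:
v(g, a) = 96
(40479 + 37308)/(v(-200, 66) - 20271) = (40479 + 37308)/(96 - 20271) = 77787/(-20175) = 77787*(-1/20175) = -25929/6725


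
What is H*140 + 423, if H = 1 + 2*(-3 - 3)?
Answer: -1117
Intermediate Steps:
H = -11 (H = 1 + 2*(-6) = 1 - 12 = -11)
H*140 + 423 = -11*140 + 423 = -1540 + 423 = -1117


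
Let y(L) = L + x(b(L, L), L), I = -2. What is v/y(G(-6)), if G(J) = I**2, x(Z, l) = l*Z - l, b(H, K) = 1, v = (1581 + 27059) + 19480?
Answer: 12030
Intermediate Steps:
v = 48120 (v = 28640 + 19480 = 48120)
x(Z, l) = -l + Z*l (x(Z, l) = Z*l - l = -l + Z*l)
G(J) = 4 (G(J) = (-2)**2 = 4)
y(L) = L (y(L) = L + L*(-1 + 1) = L + L*0 = L + 0 = L)
v/y(G(-6)) = 48120/4 = 48120*(1/4) = 12030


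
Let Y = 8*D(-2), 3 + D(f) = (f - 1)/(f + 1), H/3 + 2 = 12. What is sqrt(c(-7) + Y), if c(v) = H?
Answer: sqrt(30) ≈ 5.4772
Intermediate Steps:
H = 30 (H = -6 + 3*12 = -6 + 36 = 30)
c(v) = 30
D(f) = -3 + (-1 + f)/(1 + f) (D(f) = -3 + (f - 1)/(f + 1) = -3 + (-1 + f)/(1 + f))
Y = 0 (Y = 8*(2*(-2 - 1*(-2))/(1 - 2)) = 8*(2*(-2 + 2)/(-1)) = 8*(2*(-1)*0) = 8*0 = 0)
sqrt(c(-7) + Y) = sqrt(30 + 0) = sqrt(30)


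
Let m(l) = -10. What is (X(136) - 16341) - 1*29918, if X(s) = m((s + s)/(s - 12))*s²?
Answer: -231219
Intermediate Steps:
X(s) = -10*s²
(X(136) - 16341) - 1*29918 = (-10*136² - 16341) - 1*29918 = (-10*18496 - 16341) - 29918 = (-184960 - 16341) - 29918 = -201301 - 29918 = -231219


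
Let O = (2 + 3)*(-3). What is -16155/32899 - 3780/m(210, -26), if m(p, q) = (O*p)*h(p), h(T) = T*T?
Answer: -593663351/1209038250 ≈ -0.49102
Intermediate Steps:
h(T) = T²
O = -15 (O = 5*(-3) = -15)
m(p, q) = -15*p³ (m(p, q) = (-15*p)*p² = -15*p³)
-16155/32899 - 3780/m(210, -26) = -16155/32899 - 3780/((-15*210³)) = -16155*1/32899 - 3780/((-15*9261000)) = -16155/32899 - 3780/(-138915000) = -16155/32899 - 3780*(-1/138915000) = -16155/32899 + 1/36750 = -593663351/1209038250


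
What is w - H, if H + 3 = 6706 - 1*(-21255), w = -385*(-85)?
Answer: 4767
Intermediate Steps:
w = 32725
H = 27958 (H = -3 + (6706 - 1*(-21255)) = -3 + (6706 + 21255) = -3 + 27961 = 27958)
w - H = 32725 - 1*27958 = 32725 - 27958 = 4767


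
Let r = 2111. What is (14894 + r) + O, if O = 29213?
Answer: 46218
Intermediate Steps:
(14894 + r) + O = (14894 + 2111) + 29213 = 17005 + 29213 = 46218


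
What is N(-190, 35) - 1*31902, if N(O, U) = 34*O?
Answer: -38362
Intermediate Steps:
N(-190, 35) - 1*31902 = 34*(-190) - 1*31902 = -6460 - 31902 = -38362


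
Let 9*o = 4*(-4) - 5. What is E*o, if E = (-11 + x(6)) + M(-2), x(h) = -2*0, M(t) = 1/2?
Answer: 49/2 ≈ 24.500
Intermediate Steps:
M(t) = 1/2
x(h) = 0
o = -7/3 (o = (4*(-4) - 5)/9 = (-16 - 5)/9 = (1/9)*(-21) = -7/3 ≈ -2.3333)
E = -21/2 (E = (-11 + 0) + 1/2 = -11 + 1/2 = -21/2 ≈ -10.500)
E*o = -21/2*(-7/3) = 49/2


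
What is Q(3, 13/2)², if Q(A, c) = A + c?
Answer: 361/4 ≈ 90.250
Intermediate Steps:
Q(3, 13/2)² = (3 + 13/2)² = (19/2)² = 361/4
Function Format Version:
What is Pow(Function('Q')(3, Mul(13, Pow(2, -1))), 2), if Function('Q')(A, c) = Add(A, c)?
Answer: Rational(361, 4) ≈ 90.250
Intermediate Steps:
Pow(Function('Q')(3, Mul(13, Pow(2, -1))), 2) = Pow(Add(3, Mul(13, Pow(2, -1))), 2) = Pow(Add(3, Mul(13, Rational(1, 2))), 2) = Pow(Add(3, Rational(13, 2)), 2) = Pow(Rational(19, 2), 2) = Rational(361, 4)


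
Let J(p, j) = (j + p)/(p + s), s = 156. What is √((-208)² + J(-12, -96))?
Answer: √173053/2 ≈ 208.00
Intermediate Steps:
J(p, j) = (j + p)/(156 + p) (J(p, j) = (j + p)/(p + 156) = (j + p)/(156 + p))
√((-208)² + J(-12, -96)) = √((-208)² + (-96 - 12)/(156 - 12)) = √(43264 - 108/144) = √(43264 + (1/144)*(-108)) = √(43264 - ¾) = √(173053/4) = √173053/2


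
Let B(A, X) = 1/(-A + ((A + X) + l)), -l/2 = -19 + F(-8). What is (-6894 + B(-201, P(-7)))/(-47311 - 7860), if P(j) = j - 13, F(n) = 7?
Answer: 27575/220684 ≈ 0.12495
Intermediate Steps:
l = 24 (l = -2*(-19 + 7) = -2*(-12) = 24)
P(j) = -13 + j
B(A, X) = 1/(24 + X) (B(A, X) = 1/(-A + ((A + X) + 24)) = 1/(-A + (24 + A + X)) = 1/(24 + X))
(-6894 + B(-201, P(-7)))/(-47311 - 7860) = (-6894 + 1/(24 + (-13 - 7)))/(-47311 - 7860) = (-6894 + 1/(24 - 20))/(-55171) = (-6894 + 1/4)*(-1/55171) = (-6894 + ¼)*(-1/55171) = -27575/4*(-1/55171) = 27575/220684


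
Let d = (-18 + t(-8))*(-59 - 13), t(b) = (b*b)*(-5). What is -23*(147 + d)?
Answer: -563109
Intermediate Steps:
t(b) = -5*b² (t(b) = b²*(-5) = -5*b²)
d = 24336 (d = (-18 - 5*(-8)²)*(-59 - 13) = (-18 - 5*64)*(-72) = (-18 - 320)*(-72) = -338*(-72) = 24336)
-23*(147 + d) = -23*(147 + 24336) = -23*24483 = -563109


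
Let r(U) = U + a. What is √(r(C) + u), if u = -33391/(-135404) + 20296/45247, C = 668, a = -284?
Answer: √3609934331174792356341/3063312394 ≈ 19.614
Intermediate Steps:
u = 4259002161/6126624788 (u = -33391*(-1/135404) + 20296*(1/45247) = 33391/135404 + 20296/45247 = 4259002161/6126624788 ≈ 0.69516)
r(U) = -284 + U (r(U) = U - 284 = -284 + U)
√(r(C) + u) = √((-284 + 668) + 4259002161/6126624788) = √(384 + 4259002161/6126624788) = √(2356882920753/6126624788) = √3609934331174792356341/3063312394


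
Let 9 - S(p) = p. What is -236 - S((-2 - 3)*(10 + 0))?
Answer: -295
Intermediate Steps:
S(p) = 9 - p
-236 - S((-2 - 3)*(10 + 0)) = -236 - (9 - (-2 - 3)*(10 + 0)) = -236 - (9 - (-5)*10) = -236 - (9 - 1*(-50)) = -236 - (9 + 50) = -236 - 1*59 = -236 - 59 = -295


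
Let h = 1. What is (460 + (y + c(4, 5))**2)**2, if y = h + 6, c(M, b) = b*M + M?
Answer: 2019241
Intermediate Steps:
c(M, b) = M + M*b (c(M, b) = M*b + M = M + M*b)
y = 7 (y = 1 + 6 = 7)
(460 + (y + c(4, 5))**2)**2 = (460 + (7 + 4*(1 + 5))**2)**2 = (460 + (7 + 4*6)**2)**2 = (460 + (7 + 24)**2)**2 = (460 + 31**2)**2 = (460 + 961)**2 = 1421**2 = 2019241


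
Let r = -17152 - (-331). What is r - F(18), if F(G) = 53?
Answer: -16874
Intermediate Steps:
r = -16821 (r = -17152 - 1*(-331) = -17152 + 331 = -16821)
r - F(18) = -16821 - 1*53 = -16821 - 53 = -16874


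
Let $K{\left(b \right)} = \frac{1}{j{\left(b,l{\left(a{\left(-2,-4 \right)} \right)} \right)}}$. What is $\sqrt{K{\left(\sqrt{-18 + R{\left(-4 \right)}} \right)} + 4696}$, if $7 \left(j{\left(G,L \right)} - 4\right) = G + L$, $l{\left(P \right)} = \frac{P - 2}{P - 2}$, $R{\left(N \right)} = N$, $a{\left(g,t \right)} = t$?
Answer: $\sqrt{\frac{136191 + 4696 i \sqrt{22}}{29 + i \sqrt{22}}} \approx 68.529 - 0.0003 i$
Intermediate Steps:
$l{\left(P \right)} = 1$ ($l{\left(P \right)} = \frac{-2 + P}{-2 + P} = 1$)
$j{\left(G,L \right)} = 4 + \frac{G}{7} + \frac{L}{7}$ ($j{\left(G,L \right)} = 4 + \frac{G + L}{7} = 4 + \left(\frac{G}{7} + \frac{L}{7}\right) = 4 + \frac{G}{7} + \frac{L}{7}$)
$K{\left(b \right)} = \frac{1}{\frac{29}{7} + \frac{b}{7}}$ ($K{\left(b \right)} = \frac{1}{4 + \frac{b}{7} + \frac{1}{7} \cdot 1} = \frac{1}{4 + \frac{b}{7} + \frac{1}{7}} = \frac{1}{\frac{29}{7} + \frac{b}{7}}$)
$\sqrt{K{\left(\sqrt{-18 + R{\left(-4 \right)}} \right)} + 4696} = \sqrt{\frac{7}{29 + \sqrt{-18 - 4}} + 4696} = \sqrt{\frac{7}{29 + \sqrt{-22}} + 4696} = \sqrt{\frac{7}{29 + i \sqrt{22}} + 4696} = \sqrt{4696 + \frac{7}{29 + i \sqrt{22}}}$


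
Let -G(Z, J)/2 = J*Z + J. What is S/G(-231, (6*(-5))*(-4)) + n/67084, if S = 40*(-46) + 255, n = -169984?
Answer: -474472247/185151840 ≈ -2.5626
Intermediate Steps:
G(Z, J) = -2*J - 2*J*Z (G(Z, J) = -2*(J*Z + J) = -2*(J + J*Z) = -2*J - 2*J*Z)
S = -1585 (S = -1840 + 255 = -1585)
S/G(-231, (6*(-5))*(-4)) + n/67084 = -1585*(-1/(240*(1 - 231))) - 169984/67084 = -1585/((-2*(-30*(-4))*(-230))) - 169984*1/67084 = -1585/((-2*120*(-230))) - 42496/16771 = -1585/55200 - 42496/16771 = -1585*1/55200 - 42496/16771 = -317/11040 - 42496/16771 = -474472247/185151840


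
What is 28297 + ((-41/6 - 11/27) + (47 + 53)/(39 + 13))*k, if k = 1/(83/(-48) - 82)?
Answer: 13305930095/470223 ≈ 28297.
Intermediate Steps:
k = -48/4019 (k = 1/(83*(-1/48) - 82) = 1/(-83/48 - 82) = 1/(-4019/48) = -48/4019 ≈ -0.011943)
28297 + ((-41/6 - 11/27) + (47 + 53)/(39 + 13))*k = 28297 + ((-41/6 - 11/27) + (47 + 53)/(39 + 13))*(-48/4019) = 28297 + ((-41*⅙ - 11*1/27) + 100/52)*(-48/4019) = 28297 + ((-41/6 - 11/27) + 100*(1/52))*(-48/4019) = 28297 + (-391/54 + 25/13)*(-48/4019) = 28297 - 3733/702*(-48/4019) = 28297 + 29864/470223 = 13305930095/470223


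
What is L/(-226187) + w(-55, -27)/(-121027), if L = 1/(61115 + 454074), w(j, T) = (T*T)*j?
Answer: 4672232433761558/14103161859970261 ≈ 0.33129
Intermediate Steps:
w(j, T) = j*T**2 (w(j, T) = T**2*j = j*T**2)
L = 1/515189 ≈ 1.9410e-6
L/(-226187) + w(-55, -27)/(-121027) = (1/515189)/(-226187) - 55*(-27)**2/(-121027) = (1/515189)*(-1/226187) - 55*729*(-1/121027) = -1/116529054343 - 40095*(-1/121027) = -1/116529054343 + 40095/121027 = 4672232433761558/14103161859970261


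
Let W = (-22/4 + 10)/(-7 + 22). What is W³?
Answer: 27/1000 ≈ 0.027000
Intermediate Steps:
W = 3/10 (W = (-22*¼ + 10)/15 = (-11/2 + 10)*(1/15) = (9/2)*(1/15) = 3/10 ≈ 0.30000)
W³ = (3/10)³ = 27/1000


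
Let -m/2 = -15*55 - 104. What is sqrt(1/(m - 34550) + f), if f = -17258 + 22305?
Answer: 3*sqrt(149835175831)/16346 ≈ 71.042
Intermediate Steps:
m = 1858 (m = -2*(-15*55 - 104) = -2*(-825 - 104) = -2*(-929) = 1858)
f = 5047
sqrt(1/(m - 34550) + f) = sqrt(1/(1858 - 34550) + 5047) = sqrt(1/(-32692) + 5047) = sqrt(-1/32692 + 5047) = sqrt(164996523/32692) = 3*sqrt(149835175831)/16346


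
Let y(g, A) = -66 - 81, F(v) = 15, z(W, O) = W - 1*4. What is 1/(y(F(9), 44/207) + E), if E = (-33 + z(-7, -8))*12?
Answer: -1/675 ≈ -0.0014815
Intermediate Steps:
z(W, O) = -4 + W (z(W, O) = W - 4 = -4 + W)
y(g, A) = -147
E = -528 (E = (-33 + (-4 - 7))*12 = (-33 - 11)*12 = -44*12 = -528)
1/(y(F(9), 44/207) + E) = 1/(-147 - 528) = 1/(-675) = -1/675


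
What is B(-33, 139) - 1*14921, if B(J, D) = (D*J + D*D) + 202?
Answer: 15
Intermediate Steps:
B(J, D) = 202 + D² + D*J (B(J, D) = (D*J + D²) + 202 = (D² + D*J) + 202 = 202 + D² + D*J)
B(-33, 139) - 1*14921 = (202 + 139² + 139*(-33)) - 1*14921 = (202 + 19321 - 4587) - 14921 = 14936 - 14921 = 15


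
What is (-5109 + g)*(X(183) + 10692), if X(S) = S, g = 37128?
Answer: 348206625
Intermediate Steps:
(-5109 + g)*(X(183) + 10692) = (-5109 + 37128)*(183 + 10692) = 32019*10875 = 348206625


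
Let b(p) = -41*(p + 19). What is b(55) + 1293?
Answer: -1741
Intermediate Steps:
b(p) = -779 - 41*p (b(p) = -41*(19 + p) = -779 - 41*p)
b(55) + 1293 = (-779 - 41*55) + 1293 = (-779 - 2255) + 1293 = -3034 + 1293 = -1741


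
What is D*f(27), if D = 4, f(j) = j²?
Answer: 2916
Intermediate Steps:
D*f(27) = 4*27² = 4*729 = 2916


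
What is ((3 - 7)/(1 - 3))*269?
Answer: 538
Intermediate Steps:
((3 - 7)/(1 - 3))*269 = -4/(-2)*269 = -4*(-1/2)*269 = 2*269 = 538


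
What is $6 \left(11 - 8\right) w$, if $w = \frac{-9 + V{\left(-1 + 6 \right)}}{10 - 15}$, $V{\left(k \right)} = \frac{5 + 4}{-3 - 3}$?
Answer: $\frac{189}{5} \approx 37.8$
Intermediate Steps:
$V{\left(k \right)} = - \frac{3}{2}$ ($V{\left(k \right)} = \frac{9}{-6} = 9 \left(- \frac{1}{6}\right) = - \frac{3}{2}$)
$w = \frac{21}{10}$ ($w = \frac{-9 - \frac{3}{2}}{10 - 15} = - \frac{21}{2 \left(-5\right)} = \left(- \frac{21}{2}\right) \left(- \frac{1}{5}\right) = \frac{21}{10} \approx 2.1$)
$6 \left(11 - 8\right) w = 6 \left(11 - 8\right) \frac{21}{10} = 6 \cdot 3 \cdot \frac{21}{10} = 18 \cdot \frac{21}{10} = \frac{189}{5}$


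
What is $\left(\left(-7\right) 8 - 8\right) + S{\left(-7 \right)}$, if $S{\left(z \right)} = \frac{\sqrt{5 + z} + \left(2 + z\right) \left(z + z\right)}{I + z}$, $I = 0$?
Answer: $-74 - \frac{i \sqrt{2}}{7} \approx -74.0 - 0.20203 i$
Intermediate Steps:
$S{\left(z \right)} = \frac{\sqrt{5 + z} + 2 z \left(2 + z\right)}{z}$ ($S{\left(z \right)} = \frac{\sqrt{5 + z} + \left(2 + z\right) \left(z + z\right)}{0 + z} = \frac{\sqrt{5 + z} + \left(2 + z\right) 2 z}{z} = \frac{\sqrt{5 + z} + 2 z \left(2 + z\right)}{z}$)
$\left(\left(-7\right) 8 - 8\right) + S{\left(-7 \right)} = \left(\left(-7\right) 8 - 8\right) + \left(4 + 2 \left(-7\right) + \frac{\sqrt{5 - 7}}{-7}\right) = \left(-56 - 8\right) - \left(10 + \frac{i \sqrt{2}}{7}\right) = -64 - \left(10 + \frac{i \sqrt{2}}{7}\right) = -74 - \frac{i \sqrt{2}}{7}$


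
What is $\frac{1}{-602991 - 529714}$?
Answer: $- \frac{1}{1132705} \approx -8.8284 \cdot 10^{-7}$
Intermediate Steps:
$\frac{1}{-602991 - 529714} = \frac{1}{-1132705} = - \frac{1}{1132705}$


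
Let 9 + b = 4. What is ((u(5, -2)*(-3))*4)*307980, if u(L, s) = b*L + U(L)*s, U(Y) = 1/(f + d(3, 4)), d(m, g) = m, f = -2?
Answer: 99785520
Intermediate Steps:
b = -5 (b = -9 + 4 = -5)
U(Y) = 1 (U(Y) = 1/(-2 + 3) = 1/1 = 1)
u(L, s) = s - 5*L (u(L, s) = -5*L + 1*s = -5*L + s = s - 5*L)
((u(5, -2)*(-3))*4)*307980 = (((-2 - 5*5)*(-3))*4)*307980 = (((-2 - 25)*(-3))*4)*307980 = (-27*(-3)*4)*307980 = (81*4)*307980 = 324*307980 = 99785520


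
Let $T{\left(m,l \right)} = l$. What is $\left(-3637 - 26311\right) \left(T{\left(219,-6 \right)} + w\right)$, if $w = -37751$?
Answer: $1130746636$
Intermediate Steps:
$\left(-3637 - 26311\right) \left(T{\left(219,-6 \right)} + w\right) = \left(-3637 - 26311\right) \left(-6 - 37751\right) = \left(-29948\right) \left(-37757\right) = 1130746636$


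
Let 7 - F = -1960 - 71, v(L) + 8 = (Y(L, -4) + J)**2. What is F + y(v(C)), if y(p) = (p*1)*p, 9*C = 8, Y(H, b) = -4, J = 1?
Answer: 2039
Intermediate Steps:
C = 8/9 (C = (1/9)*8 = 8/9 ≈ 0.88889)
v(L) = 1 (v(L) = -8 + (-4 + 1)**2 = -8 + (-3)**2 = -8 + 9 = 1)
F = 2038 (F = 7 - (-1960 - 71) = 7 - 1*(-2031) = 7 + 2031 = 2038)
y(p) = p**2 (y(p) = p*p = p**2)
F + y(v(C)) = 2038 + 1**2 = 2038 + 1 = 2039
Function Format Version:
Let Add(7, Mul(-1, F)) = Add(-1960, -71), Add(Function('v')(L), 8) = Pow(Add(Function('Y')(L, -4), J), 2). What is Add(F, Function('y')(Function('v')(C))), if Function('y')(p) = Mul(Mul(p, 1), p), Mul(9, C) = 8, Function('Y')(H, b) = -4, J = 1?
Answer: 2039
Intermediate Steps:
C = Rational(8, 9) (C = Mul(Rational(1, 9), 8) = Rational(8, 9) ≈ 0.88889)
Function('v')(L) = 1 (Function('v')(L) = Add(-8, Pow(Add(-4, 1), 2)) = Add(-8, Pow(-3, 2)) = Add(-8, 9) = 1)
F = 2038 (F = Add(7, Mul(-1, Add(-1960, -71))) = Add(7, Mul(-1, -2031)) = Add(7, 2031) = 2038)
Function('y')(p) = Pow(p, 2) (Function('y')(p) = Mul(p, p) = Pow(p, 2))
Add(F, Function('y')(Function('v')(C))) = Add(2038, Pow(1, 2)) = Add(2038, 1) = 2039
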